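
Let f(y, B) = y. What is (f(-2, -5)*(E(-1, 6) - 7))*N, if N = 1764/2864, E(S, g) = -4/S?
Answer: 1323/358 ≈ 3.6955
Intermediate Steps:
N = 441/716 (N = 1764*(1/2864) = 441/716 ≈ 0.61592)
(f(-2, -5)*(E(-1, 6) - 7))*N = -2*(-4/(-1) - 7)*(441/716) = -2*(-4*(-1) - 7)*(441/716) = -2*(4 - 7)*(441/716) = -2*(-3)*(441/716) = 6*(441/716) = 1323/358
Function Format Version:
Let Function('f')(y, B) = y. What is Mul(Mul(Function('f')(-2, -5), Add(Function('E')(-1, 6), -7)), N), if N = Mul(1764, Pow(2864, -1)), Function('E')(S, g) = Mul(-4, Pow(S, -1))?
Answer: Rational(1323, 358) ≈ 3.6955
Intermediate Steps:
N = Rational(441, 716) (N = Mul(1764, Rational(1, 2864)) = Rational(441, 716) ≈ 0.61592)
Mul(Mul(Function('f')(-2, -5), Add(Function('E')(-1, 6), -7)), N) = Mul(Mul(-2, Add(Mul(-4, Pow(-1, -1)), -7)), Rational(441, 716)) = Mul(Mul(-2, Add(Mul(-4, -1), -7)), Rational(441, 716)) = Mul(Mul(-2, Add(4, -7)), Rational(441, 716)) = Mul(Mul(-2, -3), Rational(441, 716)) = Mul(6, Rational(441, 716)) = Rational(1323, 358)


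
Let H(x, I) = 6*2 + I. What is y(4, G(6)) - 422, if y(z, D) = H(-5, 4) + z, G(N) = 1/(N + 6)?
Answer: -402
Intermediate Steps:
H(x, I) = 12 + I
G(N) = 1/(6 + N)
y(z, D) = 16 + z (y(z, D) = (12 + 4) + z = 16 + z)
y(4, G(6)) - 422 = (16 + 4) - 422 = 20 - 422 = -402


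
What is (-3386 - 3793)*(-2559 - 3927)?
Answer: 46562994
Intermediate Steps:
(-3386 - 3793)*(-2559 - 3927) = -7179*(-6486) = 46562994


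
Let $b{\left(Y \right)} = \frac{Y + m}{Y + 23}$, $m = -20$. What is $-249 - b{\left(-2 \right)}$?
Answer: $- \frac{5207}{21} \approx -247.95$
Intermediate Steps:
$b{\left(Y \right)} = \frac{-20 + Y}{23 + Y}$ ($b{\left(Y \right)} = \frac{Y - 20}{Y + 23} = \frac{-20 + Y}{23 + Y}$)
$-249 - b{\left(-2 \right)} = -249 - \frac{-20 - 2}{23 - 2} = -249 - \frac{1}{21} \left(-22\right) = -249 - - \frac{22}{21} = -249 + \frac{22}{21} = - \frac{5207}{21}$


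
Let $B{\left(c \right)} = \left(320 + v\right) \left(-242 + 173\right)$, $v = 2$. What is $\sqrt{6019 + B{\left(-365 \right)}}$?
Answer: $i \sqrt{16199} \approx 127.28 i$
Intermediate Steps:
$B{\left(c \right)} = -22218$ ($B{\left(c \right)} = \left(320 + 2\right) \left(-242 + 173\right) = 322 \left(-69\right) = -22218$)
$\sqrt{6019 + B{\left(-365 \right)}} = \sqrt{6019 - 22218} = \sqrt{-16199} = i \sqrt{16199}$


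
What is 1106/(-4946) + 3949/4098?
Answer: 7499683/10134354 ≈ 0.74003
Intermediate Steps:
1106/(-4946) + 3949/4098 = 1106*(-1/4946) + 3949*(1/4098) = -553/2473 + 3949/4098 = 7499683/10134354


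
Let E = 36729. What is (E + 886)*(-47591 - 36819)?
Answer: -3175082150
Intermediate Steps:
(E + 886)*(-47591 - 36819) = (36729 + 886)*(-47591 - 36819) = 37615*(-84410) = -3175082150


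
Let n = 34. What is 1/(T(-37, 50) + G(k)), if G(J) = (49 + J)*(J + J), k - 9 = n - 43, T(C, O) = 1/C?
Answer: -37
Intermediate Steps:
k = 0 (k = 9 + (34 - 43) = 9 - 9 = 0)
G(J) = 2*J*(49 + J) (G(J) = (49 + J)*(2*J) = 2*J*(49 + J))
1/(T(-37, 50) + G(k)) = 1/(1/(-37) + 2*0*(49 + 0)) = 1/(-1/37 + 2*0*49) = 1/(-1/37 + 0) = 1/(-1/37) = -37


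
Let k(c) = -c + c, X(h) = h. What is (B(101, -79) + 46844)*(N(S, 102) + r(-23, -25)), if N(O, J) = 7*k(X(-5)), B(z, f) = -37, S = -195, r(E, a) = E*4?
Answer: -4306244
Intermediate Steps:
r(E, a) = 4*E
k(c) = 0
N(O, J) = 0 (N(O, J) = 7*0 = 0)
(B(101, -79) + 46844)*(N(S, 102) + r(-23, -25)) = (-37 + 46844)*(0 + 4*(-23)) = 46807*(0 - 92) = 46807*(-92) = -4306244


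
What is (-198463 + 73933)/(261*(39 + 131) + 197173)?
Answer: -124530/241543 ≈ -0.51556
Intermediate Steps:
(-198463 + 73933)/(261*(39 + 131) + 197173) = -124530/(261*170 + 197173) = -124530/(44370 + 197173) = -124530/241543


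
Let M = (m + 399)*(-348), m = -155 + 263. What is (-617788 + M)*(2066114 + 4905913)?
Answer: -5537351172048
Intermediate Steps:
m = 108
M = -176436 (M = (108 + 399)*(-348) = 507*(-348) = -176436)
(-617788 + M)*(2066114 + 4905913) = (-617788 - 176436)*(2066114 + 4905913) = -794224*6972027 = -5537351172048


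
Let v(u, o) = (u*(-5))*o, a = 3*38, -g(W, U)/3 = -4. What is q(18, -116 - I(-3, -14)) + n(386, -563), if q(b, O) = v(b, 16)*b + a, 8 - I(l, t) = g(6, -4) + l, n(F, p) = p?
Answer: -26369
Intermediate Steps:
g(W, U) = 12 (g(W, U) = -3*(-4) = 12)
I(l, t) = -4 - l (I(l, t) = 8 - (12 + l) = 8 + (-12 - l) = -4 - l)
a = 114
v(u, o) = -5*o*u (v(u, o) = (-5*u)*o = -5*o*u)
q(b, O) = 114 - 80*b**2 (q(b, O) = (-5*16*b)*b + 114 = (-80*b)*b + 114 = -80*b**2 + 114 = 114 - 80*b**2)
q(18, -116 - I(-3, -14)) + n(386, -563) = (114 - 80*18**2) - 563 = (114 - 80*324) - 563 = (114 - 25920) - 563 = -25806 - 563 = -26369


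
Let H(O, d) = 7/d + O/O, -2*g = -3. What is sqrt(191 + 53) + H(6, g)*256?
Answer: 4352/3 + 2*sqrt(61) ≈ 1466.3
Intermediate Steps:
g = 3/2 (g = -1/2*(-3) = 3/2 ≈ 1.5000)
H(O, d) = 1 + 7/d (H(O, d) = 7/d + 1 = 1 + 7/d)
sqrt(191 + 53) + H(6, g)*256 = sqrt(191 + 53) + ((7 + 3/2)/(3/2))*256 = sqrt(244) + ((2/3)*(17/2))*256 = 2*sqrt(61) + (17/3)*256 = 2*sqrt(61) + 4352/3 = 4352/3 + 2*sqrt(61)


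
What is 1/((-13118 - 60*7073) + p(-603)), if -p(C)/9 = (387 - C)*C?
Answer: 1/4935232 ≈ 2.0262e-7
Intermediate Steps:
p(C) = -9*C*(387 - C) (p(C) = -9*(387 - C)*C = -9*C*(387 - C))
1/((-13118 - 60*7073) + p(-603)) = 1/((-13118 - 60*7073) + 9*(-603)*(-387 - 603)) = 1/((-13118 - 424380) + 9*(-603)*(-990)) = 1/(-437498 + 5372730) = 1/4935232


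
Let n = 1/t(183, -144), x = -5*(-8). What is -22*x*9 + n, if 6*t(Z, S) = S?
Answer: -190081/24 ≈ -7920.0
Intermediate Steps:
t(Z, S) = S/6
x = 40
n = -1/24 (n = 1/((⅙)*(-144)) = 1/(-24) = -1/24 ≈ -0.041667)
-22*x*9 + n = -22*40*9 - 1/24 = -880*9 - 1/24 = -7920 - 1/24 = -190081/24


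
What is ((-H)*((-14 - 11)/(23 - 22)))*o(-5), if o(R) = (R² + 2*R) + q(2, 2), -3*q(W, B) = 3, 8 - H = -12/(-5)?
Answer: 1960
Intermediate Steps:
H = 28/5 (H = 8 - (-12)/(-5) = 8 - (-12)*(-1)/5 = 8 - 1*12/5 = 8 - 12/5 = 28/5 ≈ 5.6000)
q(W, B) = -1 (q(W, B) = -⅓*3 = -1)
o(R) = -1 + R² + 2*R (o(R) = (R² + 2*R) - 1 = -1 + R² + 2*R)
((-H)*((-14 - 11)/(23 - 22)))*o(-5) = ((-1*28/5)*((-14 - 11)/(23 - 22)))*(-1 + (-5)² + 2*(-5)) = (-(-140)/1)*(-1 + 25 - 10) = -(-140)*14 = -28/5*(-25)*14 = 140*14 = 1960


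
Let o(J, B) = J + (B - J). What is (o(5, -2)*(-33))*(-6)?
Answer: -396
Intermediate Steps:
o(J, B) = B
(o(5, -2)*(-33))*(-6) = -2*(-33)*(-6) = 66*(-6) = -396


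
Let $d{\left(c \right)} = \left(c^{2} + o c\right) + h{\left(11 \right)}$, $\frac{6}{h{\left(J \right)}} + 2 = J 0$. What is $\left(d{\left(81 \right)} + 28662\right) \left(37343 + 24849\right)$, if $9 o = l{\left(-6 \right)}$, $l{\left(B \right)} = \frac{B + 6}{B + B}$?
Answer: $2190402240$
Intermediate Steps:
$h{\left(J \right)} = -3$ ($h{\left(J \right)} = \frac{6}{-2 + J 0} = \frac{6}{-2 + 0} = \frac{6}{-2} = 6 \left(- \frac{1}{2}\right) = -3$)
$l{\left(B \right)} = \frac{6 + B}{2 B}$
$o = 0$ ($o = \frac{\frac{1}{2} \frac{1}{-6} \left(6 - 6\right)}{9} = \frac{\frac{1}{2} \left(- \frac{1}{6}\right) 0}{9} = \frac{1}{9} \cdot 0 = 0$)
$d{\left(c \right)} = -3 + c^{2}$ ($d{\left(c \right)} = \left(c^{2} + 0 c\right) - 3 = \left(c^{2} + 0\right) - 3 = c^{2} - 3 = -3 + c^{2}$)
$\left(d{\left(81 \right)} + 28662\right) \left(37343 + 24849\right) = \left(\left(-3 + 81^{2}\right) + 28662\right) \left(37343 + 24849\right) = \left(\left(-3 + 6561\right) + 28662\right) 62192 = \left(6558 + 28662\right) 62192 = 35220 \cdot 62192 = 2190402240$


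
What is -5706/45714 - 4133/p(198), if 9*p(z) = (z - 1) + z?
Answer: -283779588/3009505 ≈ -94.294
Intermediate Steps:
p(z) = -⅑ + 2*z/9 (p(z) = ((z - 1) + z)/9 = ((-1 + z) + z)/9 = (-1 + 2*z)/9 = -⅑ + 2*z/9)
-5706/45714 - 4133/p(198) = -5706/45714 - 4133/(-⅑ + (2/9)*198) = -5706*1/45714 - 4133/(-⅑ + 44) = -951/7619 - 4133/395/9 = -951/7619 - 4133*9/395 = -951/7619 - 37197/395 = -283779588/3009505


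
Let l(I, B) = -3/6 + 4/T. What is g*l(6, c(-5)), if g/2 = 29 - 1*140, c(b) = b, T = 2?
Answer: -333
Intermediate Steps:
g = -222 (g = 2*(29 - 1*140) = 2*(29 - 140) = 2*(-111) = -222)
l(I, B) = 3/2 (l(I, B) = -3/6 + 4/2 = -3*⅙ + 4*(½) = -½ + 2 = 3/2)
g*l(6, c(-5)) = -222*3/2 = -333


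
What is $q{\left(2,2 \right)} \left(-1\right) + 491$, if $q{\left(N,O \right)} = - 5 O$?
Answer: $501$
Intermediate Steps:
$q{\left(2,2 \right)} \left(-1\right) + 491 = \left(-5\right) 2 \left(-1\right) + 491 = \left(-10\right) \left(-1\right) + 491 = 10 + 491 = 501$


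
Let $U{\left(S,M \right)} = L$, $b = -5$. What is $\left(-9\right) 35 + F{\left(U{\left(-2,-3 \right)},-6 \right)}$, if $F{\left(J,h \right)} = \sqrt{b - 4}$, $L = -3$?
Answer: $-315 + 3 i \approx -315.0 + 3.0 i$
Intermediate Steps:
$U{\left(S,M \right)} = -3$
$F{\left(J,h \right)} = 3 i$ ($F{\left(J,h \right)} = \sqrt{-5 - 4} = \sqrt{-9} = 3 i$)
$\left(-9\right) 35 + F{\left(U{\left(-2,-3 \right)},-6 \right)} = \left(-9\right) 35 + 3 i = -315 + 3 i$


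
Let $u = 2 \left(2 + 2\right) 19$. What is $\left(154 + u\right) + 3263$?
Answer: $3569$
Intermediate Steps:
$u = 152$ ($u = 2 \cdot 4 \cdot 19 = 8 \cdot 19 = 152$)
$\left(154 + u\right) + 3263 = \left(154 + 152\right) + 3263 = 306 + 3263 = 3569$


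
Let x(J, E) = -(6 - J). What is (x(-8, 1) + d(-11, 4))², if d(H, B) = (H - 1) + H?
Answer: 1369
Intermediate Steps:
d(H, B) = -1 + 2*H (d(H, B) = (-1 + H) + H = -1 + 2*H)
x(J, E) = -6 + J
(x(-8, 1) + d(-11, 4))² = ((-6 - 8) + (-1 + 2*(-11)))² = (-14 + (-1 - 22))² = (-14 - 23)² = (-37)² = 1369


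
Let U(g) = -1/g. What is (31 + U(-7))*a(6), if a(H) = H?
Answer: 1308/7 ≈ 186.86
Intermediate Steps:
(31 + U(-7))*a(6) = (31 - 1/(-7))*6 = (31 - 1*(-⅐))*6 = (31 + ⅐)*6 = (218/7)*6 = 1308/7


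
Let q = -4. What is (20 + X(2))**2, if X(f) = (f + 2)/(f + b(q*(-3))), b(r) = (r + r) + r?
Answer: 145924/361 ≈ 404.22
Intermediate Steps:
b(r) = 3*r (b(r) = 2*r + r = 3*r)
X(f) = (2 + f)/(36 + f) (X(f) = (f + 2)/(f + 3*(-4*(-3))) = (2 + f)/(f + 3*12) = (2 + f)/(f + 36) = (2 + f)/(36 + f))
(20 + X(2))**2 = (20 + (2 + 2)/(36 + 2))**2 = (20 + 4/38)**2 = (20 + (1/38)*4)**2 = (20 + 2/19)**2 = (382/19)**2 = 145924/361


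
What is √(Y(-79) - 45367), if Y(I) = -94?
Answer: 13*I*√269 ≈ 213.22*I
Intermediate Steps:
√(Y(-79) - 45367) = √(-94 - 45367) = √(-45461) = 13*I*√269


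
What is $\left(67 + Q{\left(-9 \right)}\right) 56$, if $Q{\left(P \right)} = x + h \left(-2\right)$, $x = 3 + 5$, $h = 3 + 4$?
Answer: $3416$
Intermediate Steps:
$h = 7$
$x = 8$
$Q{\left(P \right)} = -6$ ($Q{\left(P \right)} = 8 + 7 \left(-2\right) = 8 - 14 = -6$)
$\left(67 + Q{\left(-9 \right)}\right) 56 = \left(67 - 6\right) 56 = 61 \cdot 56 = 3416$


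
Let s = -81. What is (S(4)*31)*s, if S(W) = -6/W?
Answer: 7533/2 ≈ 3766.5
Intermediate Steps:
(S(4)*31)*s = (-6/4*31)*(-81) = (-6*1/4*31)*(-81) = -3/2*31*(-81) = -93/2*(-81) = 7533/2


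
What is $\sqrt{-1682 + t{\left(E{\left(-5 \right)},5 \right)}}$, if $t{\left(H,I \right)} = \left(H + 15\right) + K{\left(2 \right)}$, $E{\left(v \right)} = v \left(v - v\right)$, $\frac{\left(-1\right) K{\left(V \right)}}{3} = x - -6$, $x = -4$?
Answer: $i \sqrt{1673} \approx 40.902 i$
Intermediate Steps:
$K{\left(V \right)} = -6$ ($K{\left(V \right)} = - 3 \left(-4 - -6\right) = - 3 \left(-4 + 6\right) = \left(-3\right) 2 = -6$)
$E{\left(v \right)} = 0$ ($E{\left(v \right)} = v 0 = 0$)
$t{\left(H,I \right)} = 9 + H$ ($t{\left(H,I \right)} = \left(H + 15\right) - 6 = \left(15 + H\right) - 6 = 9 + H$)
$\sqrt{-1682 + t{\left(E{\left(-5 \right)},5 \right)}} = \sqrt{-1682 + \left(9 + 0\right)} = \sqrt{-1682 + 9} = \sqrt{-1673} = i \sqrt{1673}$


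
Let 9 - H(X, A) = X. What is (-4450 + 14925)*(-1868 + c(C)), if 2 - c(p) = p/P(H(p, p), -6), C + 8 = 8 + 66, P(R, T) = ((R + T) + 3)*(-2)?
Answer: -78208445/4 ≈ -1.9552e+7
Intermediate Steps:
H(X, A) = 9 - X
P(R, T) = -6 - 2*R - 2*T (P(R, T) = (3 + R + T)*(-2) = -6 - 2*R - 2*T)
C = 66 (C = -8 + (8 + 66) = -8 + 74 = 66)
c(p) = 2 - p/(-12 + 2*p) (c(p) = 2 - p/(-6 - 2*(9 - p) - 2*(-6)) = 2 - p/(-6 + (-18 + 2*p) + 12) = 2 - p/(-12 + 2*p))
(-4450 + 14925)*(-1868 + c(C)) = (-4450 + 14925)*(-1868 + 3*(-8 + 66)/(2*(-6 + 66))) = 10475*(-1868 + (3/2)*58/60) = 10475*(-1868 + (3/2)*(1/60)*58) = 10475*(-1868 + 29/20) = 10475*(-37331/20) = -78208445/4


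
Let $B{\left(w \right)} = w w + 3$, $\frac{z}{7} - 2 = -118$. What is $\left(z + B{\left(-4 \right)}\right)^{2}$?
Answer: $628849$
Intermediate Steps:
$z = -812$ ($z = 14 + 7 \left(-118\right) = 14 - 826 = -812$)
$B{\left(w \right)} = 3 + w^{2}$ ($B{\left(w \right)} = w^{2} + 3 = 3 + w^{2}$)
$\left(z + B{\left(-4 \right)}\right)^{2} = \left(-812 + \left(3 + \left(-4\right)^{2}\right)\right)^{2} = \left(-812 + \left(3 + 16\right)\right)^{2} = \left(-812 + 19\right)^{2} = \left(-793\right)^{2} = 628849$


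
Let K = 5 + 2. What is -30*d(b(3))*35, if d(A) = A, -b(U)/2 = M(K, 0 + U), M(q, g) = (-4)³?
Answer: -134400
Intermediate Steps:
K = 7
M(q, g) = -64
b(U) = 128 (b(U) = -2*(-64) = 128)
-30*d(b(3))*35 = -30*128*35 = -3840*35 = -134400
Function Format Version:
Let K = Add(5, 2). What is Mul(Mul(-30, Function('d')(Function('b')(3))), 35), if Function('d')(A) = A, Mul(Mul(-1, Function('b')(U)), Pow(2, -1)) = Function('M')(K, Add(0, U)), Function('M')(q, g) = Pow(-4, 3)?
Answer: -134400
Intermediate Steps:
K = 7
Function('M')(q, g) = -64
Function('b')(U) = 128 (Function('b')(U) = Mul(-2, -64) = 128)
Mul(Mul(-30, Function('d')(Function('b')(3))), 35) = Mul(Mul(-30, 128), 35) = Mul(-3840, 35) = -134400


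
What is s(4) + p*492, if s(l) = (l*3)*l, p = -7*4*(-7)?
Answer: 96480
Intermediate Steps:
p = 196 (p = -28*(-7) = 196)
s(l) = 3*l² (s(l) = (3*l)*l = 3*l²)
s(4) + p*492 = 3*4² + 196*492 = 3*16 + 96432 = 48 + 96432 = 96480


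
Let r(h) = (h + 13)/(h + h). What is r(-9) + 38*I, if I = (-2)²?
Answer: 1366/9 ≈ 151.78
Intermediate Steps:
r(h) = (13 + h)/(2*h) (r(h) = (13 + h)/((2*h)) = (13 + h)*(1/(2*h)) = (13 + h)/(2*h))
I = 4
r(-9) + 38*I = (½)*(13 - 9)/(-9) + 38*4 = (½)*(-⅑)*4 + 152 = -2/9 + 152 = 1366/9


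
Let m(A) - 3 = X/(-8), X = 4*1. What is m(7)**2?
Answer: 25/4 ≈ 6.2500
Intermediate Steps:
X = 4
m(A) = 5/2 (m(A) = 3 + 4/(-8) = 3 + 4*(-1/8) = 3 - 1/2 = 5/2)
m(7)**2 = (5/2)**2 = 25/4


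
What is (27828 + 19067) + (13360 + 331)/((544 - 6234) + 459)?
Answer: 245294054/5231 ≈ 46892.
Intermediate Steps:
(27828 + 19067) + (13360 + 331)/((544 - 6234) + 459) = 46895 + 13691/(-5690 + 459) = 46895 + 13691/(-5231) = 46895 + 13691*(-1/5231) = 46895 - 13691/5231 = 245294054/5231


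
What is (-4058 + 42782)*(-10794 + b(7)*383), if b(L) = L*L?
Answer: 308746452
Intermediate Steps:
b(L) = L²
(-4058 + 42782)*(-10794 + b(7)*383) = (-4058 + 42782)*(-10794 + 7²*383) = 38724*(-10794 + 49*383) = 38724*(-10794 + 18767) = 38724*7973 = 308746452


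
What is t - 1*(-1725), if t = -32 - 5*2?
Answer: 1683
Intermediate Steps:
t = -42 (t = -32 - 10 = -42)
t - 1*(-1725) = -42 - 1*(-1725) = -42 + 1725 = 1683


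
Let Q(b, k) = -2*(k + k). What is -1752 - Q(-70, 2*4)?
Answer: -1720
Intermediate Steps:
Q(b, k) = -4*k
-1752 - Q(-70, 2*4) = -1752 - (-4)*2*4 = -1752 - (-4)*8 = -1752 - 1*(-32) = -1752 + 32 = -1720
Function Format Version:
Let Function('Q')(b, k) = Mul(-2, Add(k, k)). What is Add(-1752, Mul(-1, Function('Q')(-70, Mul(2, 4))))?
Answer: -1720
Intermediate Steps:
Function('Q')(b, k) = Mul(-4, k) (Function('Q')(b, k) = Mul(-2, Mul(2, k)) = Mul(-4, k))
Add(-1752, Mul(-1, Function('Q')(-70, Mul(2, 4)))) = Add(-1752, Mul(-1, Mul(-4, Mul(2, 4)))) = Add(-1752, Mul(-1, Mul(-4, 8))) = Add(-1752, Mul(-1, -32)) = Add(-1752, 32) = -1720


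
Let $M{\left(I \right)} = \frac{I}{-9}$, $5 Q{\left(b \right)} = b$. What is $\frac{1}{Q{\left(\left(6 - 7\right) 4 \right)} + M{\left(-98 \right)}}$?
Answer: $\frac{45}{454} \approx 0.099119$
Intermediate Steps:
$Q{\left(b \right)} = \frac{b}{5}$
$M{\left(I \right)} = - \frac{I}{9}$
$\frac{1}{Q{\left(\left(6 - 7\right) 4 \right)} + M{\left(-98 \right)}} = \frac{1}{\frac{\left(6 - 7\right) 4}{5} - - \frac{98}{9}} = \frac{1}{\frac{\left(-1\right) 4}{5} + \frac{98}{9}} = \frac{1}{\frac{1}{5} \left(-4\right) + \frac{98}{9}} = \frac{1}{- \frac{4}{5} + \frac{98}{9}} = \frac{1}{\frac{454}{45}} = \frac{45}{454}$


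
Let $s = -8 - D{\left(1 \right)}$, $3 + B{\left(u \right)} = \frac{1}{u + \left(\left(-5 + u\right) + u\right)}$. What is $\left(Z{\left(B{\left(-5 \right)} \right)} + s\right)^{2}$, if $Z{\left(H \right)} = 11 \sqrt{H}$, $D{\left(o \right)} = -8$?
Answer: $- \frac{7381}{20} \approx -369.05$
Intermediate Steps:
$B{\left(u \right)} = -3 + \frac{1}{-5 + 3 u}$ ($B{\left(u \right)} = -3 + \frac{1}{u + \left(\left(-5 + u\right) + u\right)} = -3 + \frac{1}{u + \left(-5 + 2 u\right)} = -3 + \frac{1}{-5 + 3 u}$)
$s = 0$ ($s = -8 - -8 = -8 + 8 = 0$)
$\left(Z{\left(B{\left(-5 \right)} \right)} + s\right)^{2} = \left(11 \sqrt{\frac{16 - -45}{-5 + 3 \left(-5\right)}} + 0\right)^{2} = \left(11 \sqrt{\frac{16 + 45}{-5 - 15}} + 0\right)^{2} = \left(11 \sqrt{\frac{1}{-20} \cdot 61} + 0\right)^{2} = \left(11 \sqrt{\left(- \frac{1}{20}\right) 61} + 0\right)^{2} = \left(11 \sqrt{- \frac{61}{20}} + 0\right)^{2} = \left(11 \frac{i \sqrt{305}}{10} + 0\right)^{2} = \left(\frac{11 i \sqrt{305}}{10} + 0\right)^{2} = \left(\frac{11 i \sqrt{305}}{10}\right)^{2} = - \frac{7381}{20}$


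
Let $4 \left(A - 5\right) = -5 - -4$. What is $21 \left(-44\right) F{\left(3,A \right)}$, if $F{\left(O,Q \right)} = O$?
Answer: $-2772$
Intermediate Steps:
$A = \frac{19}{4}$ ($A = 5 + \frac{-5 - -4}{4} = 5 + \frac{-5 + 4}{4} = 5 + \frac{1}{4} \left(-1\right) = 5 - \frac{1}{4} = \frac{19}{4} \approx 4.75$)
$21 \left(-44\right) F{\left(3,A \right)} = 21 \left(-44\right) 3 = \left(-924\right) 3 = -2772$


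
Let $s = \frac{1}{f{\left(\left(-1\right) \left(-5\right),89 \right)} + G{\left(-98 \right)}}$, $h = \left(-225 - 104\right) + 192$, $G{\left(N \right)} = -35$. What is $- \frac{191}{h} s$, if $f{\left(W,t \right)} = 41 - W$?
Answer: $\frac{191}{137} \approx 1.3942$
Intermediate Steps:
$h = -137$ ($h = -329 + 192 = -137$)
$s = 1$ ($s = \frac{1}{\left(41 - \left(-1\right) \left(-5\right)\right) - 35} = \frac{1}{\left(41 - 5\right) - 35} = \frac{1}{36 - 35} = 1^{-1} = 1$)
$- \frac{191}{h} s = - \frac{191}{-137} \cdot 1 = \left(-191\right) \left(- \frac{1}{137}\right) 1 = \frac{191}{137} \cdot 1 = \frac{191}{137}$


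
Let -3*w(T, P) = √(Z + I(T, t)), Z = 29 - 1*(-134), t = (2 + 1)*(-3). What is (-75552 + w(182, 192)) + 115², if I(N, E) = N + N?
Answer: -62327 - √527/3 ≈ -62335.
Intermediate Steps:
t = -9 (t = 3*(-3) = -9)
Z = 163 (Z = 29 + 134 = 163)
I(N, E) = 2*N
w(T, P) = -√(163 + 2*T)/3
(-75552 + w(182, 192)) + 115² = (-75552 - √(163 + 2*182)/3) + 115² = (-75552 - √(163 + 364)/3) + 13225 = (-75552 - √527/3) + 13225 = -62327 - √527/3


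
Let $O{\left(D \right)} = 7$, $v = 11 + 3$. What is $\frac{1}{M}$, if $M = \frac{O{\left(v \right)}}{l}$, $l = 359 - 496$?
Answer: $- \frac{137}{7} \approx -19.571$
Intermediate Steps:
$v = 14$
$l = -137$ ($l = 359 - 496 = -137$)
$M = - \frac{7}{137}$ ($M = \frac{7}{-137} = 7 \left(- \frac{1}{137}\right) = - \frac{7}{137} \approx -0.051095$)
$\frac{1}{M} = \frac{1}{- \frac{7}{137}} = - \frac{137}{7}$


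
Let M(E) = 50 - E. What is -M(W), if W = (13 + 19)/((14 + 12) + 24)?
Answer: -1234/25 ≈ -49.360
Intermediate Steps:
W = 16/25 (W = 32/(26 + 24) = 32/50 = 32*(1/50) = 16/25 ≈ 0.64000)
-M(W) = -(50 - 1*16/25) = -(50 - 16/25) = -1*1234/25 = -1234/25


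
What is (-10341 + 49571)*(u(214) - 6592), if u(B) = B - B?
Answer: -258604160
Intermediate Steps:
u(B) = 0
(-10341 + 49571)*(u(214) - 6592) = (-10341 + 49571)*(0 - 6592) = 39230*(-6592) = -258604160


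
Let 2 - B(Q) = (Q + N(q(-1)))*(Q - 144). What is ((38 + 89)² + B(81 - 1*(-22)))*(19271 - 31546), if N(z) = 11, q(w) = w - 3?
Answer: -255381375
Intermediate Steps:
q(w) = -3 + w
B(Q) = 2 - (-144 + Q)*(11 + Q) (B(Q) = 2 - (Q + 11)*(Q - 144) = 2 - (11 + Q)*(-144 + Q) = 2 - (-144 + Q)*(11 + Q))
((38 + 89)² + B(81 - 1*(-22)))*(19271 - 31546) = ((38 + 89)² + (1586 - (81 - 1*(-22))² + 133*(81 - 1*(-22))))*(19271 - 31546) = (127² + (1586 - (81 + 22)² + 133*(81 + 22)))*(-12275) = (16129 + (1586 - 1*103² + 133*103))*(-12275) = (16129 + (1586 - 1*10609 + 13699))*(-12275) = (16129 + (1586 - 10609 + 13699))*(-12275) = (16129 + 4676)*(-12275) = 20805*(-12275) = -255381375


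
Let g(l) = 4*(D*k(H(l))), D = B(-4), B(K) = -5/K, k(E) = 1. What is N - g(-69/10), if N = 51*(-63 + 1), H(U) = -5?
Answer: -3167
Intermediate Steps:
D = 5/4 (D = -5/(-4) = -5*(-1/4) = 5/4 ≈ 1.2500)
N = -3162 (N = 51*(-62) = -3162)
g(l) = 5 (g(l) = 4*((5/4)*1) = 4*(5/4) = 5)
N - g(-69/10) = -3162 - 1*5 = -3162 - 5 = -3167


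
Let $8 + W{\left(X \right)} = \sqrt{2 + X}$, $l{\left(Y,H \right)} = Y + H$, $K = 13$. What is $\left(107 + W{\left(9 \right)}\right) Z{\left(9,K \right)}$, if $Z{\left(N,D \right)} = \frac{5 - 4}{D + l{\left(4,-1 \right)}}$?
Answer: $\frac{99}{16} + \frac{\sqrt{11}}{16} \approx 6.3948$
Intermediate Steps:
$l{\left(Y,H \right)} = H + Y$
$Z{\left(N,D \right)} = \frac{1}{3 + D}$ ($Z{\left(N,D \right)} = \frac{5 - 4}{D + \left(-1 + 4\right)} = 1 \frac{1}{D + 3} = 1 \frac{1}{3 + D} = \frac{1}{3 + D}$)
$W{\left(X \right)} = -8 + \sqrt{2 + X}$
$\left(107 + W{\left(9 \right)}\right) Z{\left(9,K \right)} = \frac{107 - \left(8 - \sqrt{2 + 9}\right)}{3 + 13} = \frac{107 - \left(8 - \sqrt{11}\right)}{16} = \left(99 + \sqrt{11}\right) \frac{1}{16} = \frac{99}{16} + \frac{\sqrt{11}}{16}$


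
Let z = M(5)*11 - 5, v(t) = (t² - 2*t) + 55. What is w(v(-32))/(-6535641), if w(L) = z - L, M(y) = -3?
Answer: 1181/6535641 ≈ 0.00018070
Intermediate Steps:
v(t) = 55 + t² - 2*t
z = -38 (z = -3*11 - 5 = -33 - 5 = -38)
w(L) = -38 - L
w(v(-32))/(-6535641) = (-38 - (55 + (-32)² - 2*(-32)))/(-6535641) = (-38 - (55 + 1024 + 64))*(-1/6535641) = (-38 - 1*1143)*(-1/6535641) = (-38 - 1143)*(-1/6535641) = -1181*(-1/6535641) = 1181/6535641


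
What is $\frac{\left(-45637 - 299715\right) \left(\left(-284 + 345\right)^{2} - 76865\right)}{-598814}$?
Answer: $- \frac{12630213344}{299407} \approx -42184.0$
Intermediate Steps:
$\frac{\left(-45637 - 299715\right) \left(\left(-284 + 345\right)^{2} - 76865\right)}{-598814} = - 345352 \left(61^{2} - 76865\right) \left(- \frac{1}{598814}\right) = - 345352 \left(3721 - 76865\right) \left(- \frac{1}{598814}\right) = \left(-345352\right) \left(-73144\right) \left(- \frac{1}{598814}\right) = 25260426688 \left(- \frac{1}{598814}\right) = - \frac{12630213344}{299407}$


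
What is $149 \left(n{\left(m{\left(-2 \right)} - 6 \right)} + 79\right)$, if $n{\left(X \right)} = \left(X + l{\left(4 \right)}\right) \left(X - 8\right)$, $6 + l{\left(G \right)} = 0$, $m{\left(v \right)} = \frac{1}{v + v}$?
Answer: $\frac{604493}{16} \approx 37781.0$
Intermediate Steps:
$m{\left(v \right)} = \frac{1}{2 v}$
$l{\left(G \right)} = -6$ ($l{\left(G \right)} = -6 + 0 = -6$)
$n{\left(X \right)} = \left(-8 + X\right) \left(-6 + X\right)$ ($n{\left(X \right)} = \left(X - 6\right) \left(X - 8\right) = \left(-6 + X\right) \left(-8 + X\right) = \left(-8 + X\right) \left(-6 + X\right)$)
$149 \left(n{\left(m{\left(-2 \right)} - 6 \right)} + 79\right) = 149 \left(\left(48 + \left(\frac{1}{2 \left(-2\right)} - 6\right)^{2} - 14 \left(\frac{1}{2 \left(-2\right)} - 6\right)\right) + 79\right) = 149 \left(\left(48 + \left(\frac{1}{2} \left(- \frac{1}{2}\right) - 6\right)^{2} - 14 \left(\frac{1}{2} \left(- \frac{1}{2}\right) - 6\right)\right) + 79\right) = 149 \left(\left(48 + \left(- \frac{1}{4} - 6\right)^{2} - 14 \left(- \frac{1}{4} - 6\right)\right) + 79\right) = 149 \left(\left(48 + \left(- \frac{25}{4}\right)^{2} - - \frac{175}{2}\right) + 79\right) = 149 \left(\left(48 + \frac{625}{16} + \frac{175}{2}\right) + 79\right) = 149 \left(\frac{2793}{16} + 79\right) = 149 \cdot \frac{4057}{16} = \frac{604493}{16}$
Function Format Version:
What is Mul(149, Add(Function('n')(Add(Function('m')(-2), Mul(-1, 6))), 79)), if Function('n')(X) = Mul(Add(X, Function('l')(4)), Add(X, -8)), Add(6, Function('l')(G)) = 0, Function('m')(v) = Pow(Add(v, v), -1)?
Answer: Rational(604493, 16) ≈ 37781.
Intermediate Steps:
Function('m')(v) = Mul(Rational(1, 2), Pow(v, -1)) (Function('m')(v) = Pow(Mul(2, v), -1) = Mul(Rational(1, 2), Pow(v, -1)))
Function('l')(G) = -6 (Function('l')(G) = Add(-6, 0) = -6)
Function('n')(X) = Mul(Add(-8, X), Add(-6, X)) (Function('n')(X) = Mul(Add(X, -6), Add(X, -8)) = Mul(Add(-6, X), Add(-8, X)) = Mul(Add(-8, X), Add(-6, X)))
Mul(149, Add(Function('n')(Add(Function('m')(-2), Mul(-1, 6))), 79)) = Mul(149, Add(Add(48, Pow(Add(Mul(Rational(1, 2), Pow(-2, -1)), Mul(-1, 6)), 2), Mul(-14, Add(Mul(Rational(1, 2), Pow(-2, -1)), Mul(-1, 6)))), 79)) = Mul(149, Add(Add(48, Pow(Add(Mul(Rational(1, 2), Rational(-1, 2)), -6), 2), Mul(-14, Add(Mul(Rational(1, 2), Rational(-1, 2)), -6))), 79)) = Mul(149, Add(Add(48, Pow(Add(Rational(-1, 4), -6), 2), Mul(-14, Add(Rational(-1, 4), -6))), 79)) = Mul(149, Add(Add(48, Pow(Rational(-25, 4), 2), Mul(-14, Rational(-25, 4))), 79)) = Mul(149, Add(Add(48, Rational(625, 16), Rational(175, 2)), 79)) = Mul(149, Add(Rational(2793, 16), 79)) = Mul(149, Rational(4057, 16)) = Rational(604493, 16)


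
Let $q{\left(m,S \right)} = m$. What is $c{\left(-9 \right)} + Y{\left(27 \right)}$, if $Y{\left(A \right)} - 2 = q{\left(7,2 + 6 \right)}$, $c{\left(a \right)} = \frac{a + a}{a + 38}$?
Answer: $\frac{243}{29} \approx 8.3793$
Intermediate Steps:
$c{\left(a \right)} = \frac{2 a}{38 + a}$
$Y{\left(A \right)} = 9$ ($Y{\left(A \right)} = 2 + 7 = 9$)
$c{\left(-9 \right)} + Y{\left(27 \right)} = 2 \left(-9\right) \frac{1}{38 - 9} + 9 = 2 \left(-9\right) \frac{1}{29} + 9 = - \frac{18}{29} + 9 = \frac{243}{29}$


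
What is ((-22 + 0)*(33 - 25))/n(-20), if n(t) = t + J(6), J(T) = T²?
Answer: -11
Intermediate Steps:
n(t) = 36 + t (n(t) = t + 6² = t + 36 = 36 + t)
((-22 + 0)*(33 - 25))/n(-20) = ((-22 + 0)*(33 - 25))/(36 - 20) = -22*8/16 = -176*1/16 = -11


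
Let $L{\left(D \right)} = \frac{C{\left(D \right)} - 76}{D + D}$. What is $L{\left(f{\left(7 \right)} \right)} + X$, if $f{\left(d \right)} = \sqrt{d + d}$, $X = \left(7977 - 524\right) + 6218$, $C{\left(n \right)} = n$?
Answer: $\frac{27343}{2} - \frac{19 \sqrt{14}}{7} \approx 13661.0$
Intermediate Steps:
$X = 13671$ ($X = 7453 + 6218 = 13671$)
$f{\left(d \right)} = \sqrt{2} \sqrt{d}$ ($f{\left(d \right)} = \sqrt{2 d} = \sqrt{2} \sqrt{d}$)
$L{\left(D \right)} = \frac{-76 + D}{2 D}$ ($L{\left(D \right)} = \frac{D - 76}{D + D} = \frac{-76 + D}{2 D}$)
$L{\left(f{\left(7 \right)} \right)} + X = \frac{-76 + \sqrt{2} \sqrt{7}}{2 \sqrt{2} \sqrt{7}} + 13671 = \frac{-76 + \sqrt{14}}{2 \sqrt{14}} + 13671 = \frac{\frac{\sqrt{14}}{14} \left(-76 + \sqrt{14}\right)}{2} + 13671 = \frac{\sqrt{14} \left(-76 + \sqrt{14}\right)}{28} + 13671 = 13671 + \frac{\sqrt{14} \left(-76 + \sqrt{14}\right)}{28}$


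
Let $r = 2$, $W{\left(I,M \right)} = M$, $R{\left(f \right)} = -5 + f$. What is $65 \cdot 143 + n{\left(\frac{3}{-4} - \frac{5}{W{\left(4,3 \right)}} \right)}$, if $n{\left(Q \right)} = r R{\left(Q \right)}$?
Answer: $\frac{55681}{6} \approx 9280.2$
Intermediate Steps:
$n{\left(Q \right)} = -10 + 2 Q$ ($n{\left(Q \right)} = 2 \left(-5 + Q\right) = -10 + 2 Q$)
$65 \cdot 143 + n{\left(\frac{3}{-4} - \frac{5}{W{\left(4,3 \right)}} \right)} = 65 \cdot 143 - \left(10 - 2 \left(\frac{3}{-4} - \frac{5}{3}\right)\right) = 9295 - \left(10 - 2 \left(3 \left(- \frac{1}{4}\right) - \frac{5}{3}\right)\right) = 9295 - \left(10 - 2 \left(- \frac{3}{4} - \frac{5}{3}\right)\right) = 9295 + \left(-10 + 2 \left(- \frac{29}{12}\right)\right) = 9295 - \frac{89}{6} = \frac{55681}{6}$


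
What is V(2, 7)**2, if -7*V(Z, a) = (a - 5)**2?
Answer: 16/49 ≈ 0.32653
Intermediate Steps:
V(Z, a) = -(-5 + a)**2/7 (V(Z, a) = -(a - 5)**2/7 = -(-5 + a)**2/7)
V(2, 7)**2 = (-(-5 + 7)**2/7)**2 = (-1/7*2**2)**2 = (-1/7*4)**2 = (-4/7)**2 = 16/49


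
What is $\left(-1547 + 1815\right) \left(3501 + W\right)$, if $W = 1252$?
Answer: $1273804$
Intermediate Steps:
$\left(-1547 + 1815\right) \left(3501 + W\right) = \left(-1547 + 1815\right) \left(3501 + 1252\right) = 268 \cdot 4753 = 1273804$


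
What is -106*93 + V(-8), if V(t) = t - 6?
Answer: -9872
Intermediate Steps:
V(t) = -6 + t
-106*93 + V(-8) = -106*93 + (-6 - 8) = -9858 - 14 = -9872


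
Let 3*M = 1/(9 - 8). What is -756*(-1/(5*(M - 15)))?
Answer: -567/55 ≈ -10.309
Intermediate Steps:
M = 1/3 (M = 1/(3*(9 - 8)) = (1/3)/1 = (1/3)*1 = 1/3 ≈ 0.33333)
-756*(-1/(5*(M - 15))) = -756*(-1/(5*(1/3 - 15))) = -756/((-44/3*(-5))) = -756/220/3 = -756*3/220 = -567/55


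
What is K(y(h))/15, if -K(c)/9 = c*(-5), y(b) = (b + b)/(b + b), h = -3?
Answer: 3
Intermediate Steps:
y(b) = 1 (y(b) = (2*b)/((2*b)) = (2*b)*(1/(2*b)) = 1)
K(c) = 45*c (K(c) = -9*c*(-5) = -(-45)*c = 45*c)
K(y(h))/15 = (45*1)/15 = 45*(1/15) = 3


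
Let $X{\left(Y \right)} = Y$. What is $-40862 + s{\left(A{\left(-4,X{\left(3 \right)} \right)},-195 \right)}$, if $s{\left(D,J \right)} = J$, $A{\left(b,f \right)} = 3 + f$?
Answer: $-41057$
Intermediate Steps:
$-40862 + s{\left(A{\left(-4,X{\left(3 \right)} \right)},-195 \right)} = -40862 - 195 = -41057$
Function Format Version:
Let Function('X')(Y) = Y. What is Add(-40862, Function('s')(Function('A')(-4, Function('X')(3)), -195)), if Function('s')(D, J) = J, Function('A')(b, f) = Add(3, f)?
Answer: -41057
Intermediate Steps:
Add(-40862, Function('s')(Function('A')(-4, Function('X')(3)), -195)) = Add(-40862, -195) = -41057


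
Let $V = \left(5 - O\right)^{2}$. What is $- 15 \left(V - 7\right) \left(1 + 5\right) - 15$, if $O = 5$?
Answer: $615$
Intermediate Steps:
$V = 0$ ($V = \left(5 - 5\right)^{2} = 0^{2} = 0$)
$- 15 \left(V - 7\right) \left(1 + 5\right) - 15 = - 15 \left(0 - 7\right) \left(1 + 5\right) - 15 = - 15 \left(\left(-7\right) 6\right) - 15 = \left(-15\right) \left(-42\right) - 15 = 630 - 15 = 615$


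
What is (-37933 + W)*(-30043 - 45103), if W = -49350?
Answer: 6558968318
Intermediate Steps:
(-37933 + W)*(-30043 - 45103) = (-37933 - 49350)*(-30043 - 45103) = -87283*(-75146) = 6558968318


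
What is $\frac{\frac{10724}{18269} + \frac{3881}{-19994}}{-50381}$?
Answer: $- \frac{143513667}{18402687317066} \approx -7.7985 \cdot 10^{-6}$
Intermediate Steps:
$\frac{\frac{10724}{18269} + \frac{3881}{-19994}}{-50381} = \left(10724 \cdot \frac{1}{18269} + 3881 \left(- \frac{1}{19994}\right)\right) \left(- \frac{1}{50381}\right) = \left(\frac{10724}{18269} - \frac{3881}{19994}\right) \left(- \frac{1}{50381}\right) = \frac{143513667}{365270386} \left(- \frac{1}{50381}\right) = - \frac{143513667}{18402687317066}$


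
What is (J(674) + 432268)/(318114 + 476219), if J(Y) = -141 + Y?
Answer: 22779/41807 ≈ 0.54486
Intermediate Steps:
(J(674) + 432268)/(318114 + 476219) = ((-141 + 674) + 432268)/(318114 + 476219) = (533 + 432268)/794333 = 432801*(1/794333) = 22779/41807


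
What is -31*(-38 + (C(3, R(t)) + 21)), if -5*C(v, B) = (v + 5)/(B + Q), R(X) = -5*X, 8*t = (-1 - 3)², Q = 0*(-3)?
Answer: 13051/25 ≈ 522.04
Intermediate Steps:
Q = 0
t = 2 (t = (-1 - 3)²/8 = (⅛)*(-4)² = (⅛)*16 = 2)
C(v, B) = -(5 + v)/(5*B) (C(v, B) = -(v + 5)/(5*(B + 0)) = -(5 + v)/(5*B))
-31*(-38 + (C(3, R(t)) + 21)) = -31*(-38 + ((-5 - 1*3)/(5*((-5*2))) + 21)) = -31*(-38 + ((⅕)*(-5 - 3)/(-10) + 21)) = -31*(-38 + ((⅕)*(-⅒)*(-8) + 21)) = -31*(-38 + (4/25 + 21)) = -31*(-38 + 529/25) = -31*(-421/25) = 13051/25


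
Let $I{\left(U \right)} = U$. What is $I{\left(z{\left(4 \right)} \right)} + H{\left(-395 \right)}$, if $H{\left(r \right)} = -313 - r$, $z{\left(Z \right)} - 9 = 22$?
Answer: $113$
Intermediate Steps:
$z{\left(Z \right)} = 31$ ($z{\left(Z \right)} = 9 + 22 = 31$)
$I{\left(z{\left(4 \right)} \right)} + H{\left(-395 \right)} = 31 - -82 = 31 + \left(-313 + 395\right) = 31 + 82 = 113$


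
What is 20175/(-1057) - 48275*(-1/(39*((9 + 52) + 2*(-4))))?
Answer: 9324950/2184819 ≈ 4.2681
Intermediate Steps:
20175/(-1057) - 48275*(-1/(39*((9 + 52) + 2*(-4)))) = 20175*(-1/1057) - 48275*(-1/(39*(61 - 8))) = -20175/1057 - 48275/((-39*53)) = -20175/1057 - 48275/(-2067) = -20175/1057 - 48275*(-1/2067) = -20175/1057 + 48275/2067 = 9324950/2184819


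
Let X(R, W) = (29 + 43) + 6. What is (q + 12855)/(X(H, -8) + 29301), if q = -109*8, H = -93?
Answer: 11983/29379 ≈ 0.40788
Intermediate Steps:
q = -872
X(R, W) = 78 (X(R, W) = 72 + 6 = 78)
(q + 12855)/(X(H, -8) + 29301) = (-872 + 12855)/(78 + 29301) = 11983/29379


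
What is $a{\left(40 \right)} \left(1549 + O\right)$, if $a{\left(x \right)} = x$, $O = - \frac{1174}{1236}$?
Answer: $\frac{19133900}{309} \approx 61922.0$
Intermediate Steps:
$O = - \frac{587}{618}$ ($O = \left(-1174\right) \frac{1}{1236} = - \frac{587}{618} \approx -0.94984$)
$a{\left(40 \right)} \left(1549 + O\right) = 40 \left(1549 - \frac{587}{618}\right) = 40 \cdot \frac{956695}{618} = \frac{19133900}{309}$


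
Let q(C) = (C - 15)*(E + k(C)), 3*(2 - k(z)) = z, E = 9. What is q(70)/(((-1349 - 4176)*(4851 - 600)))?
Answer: 407/14092065 ≈ 2.8882e-5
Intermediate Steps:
k(z) = 2 - z/3
q(C) = (-15 + C)*(11 - C/3) (q(C) = (C - 15)*(9 + (2 - C/3)) = (-15 + C)*(11 - C/3))
q(70)/(((-1349 - 4176)*(4851 - 600))) = (-165 + 16*70 - 1/3*70**2)/(((-1349 - 4176)*(4851 - 600))) = (-165 + 1120 - 1/3*4900)/((-5525*4251)) = (-165 + 1120 - 4900/3)/(-23486775) = -2035/3*(-1/23486775) = 407/14092065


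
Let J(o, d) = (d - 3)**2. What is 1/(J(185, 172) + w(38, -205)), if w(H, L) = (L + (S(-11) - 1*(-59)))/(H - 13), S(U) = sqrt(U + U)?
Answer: 17846975/509623226663 - 25*I*sqrt(22)/509623226663 ≈ 3.502e-5 - 2.3009e-10*I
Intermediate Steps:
S(U) = sqrt(2)*sqrt(U) (S(U) = sqrt(2*U) = sqrt(2)*sqrt(U))
J(o, d) = (-3 + d)**2
w(H, L) = (59 + L + I*sqrt(22))/(-13 + H) (w(H, L) = (L + (sqrt(2)*sqrt(-11) - 1*(-59)))/(H - 13) = (L + (sqrt(2)*(I*sqrt(11)) + 59))/(-13 + H) = (L + (I*sqrt(22) + 59))/(-13 + H) = (L + (59 + I*sqrt(22)))/(-13 + H) = (59 + L + I*sqrt(22))/(-13 + H))
1/(J(185, 172) + w(38, -205)) = 1/((-3 + 172)**2 + (59 - 205 + I*sqrt(22))/(-13 + 38)) = 1/(169**2 + (-146 + I*sqrt(22))/25) = 1/(28561 + (-146 + I*sqrt(22))/25) = 1/(28561 + (-146/25 + I*sqrt(22)/25)) = 1/(713879/25 + I*sqrt(22)/25)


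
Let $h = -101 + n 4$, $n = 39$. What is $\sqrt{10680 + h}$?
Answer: $\sqrt{10735} \approx 103.61$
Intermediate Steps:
$h = 55$ ($h = -101 + 39 \cdot 4 = -101 + 156 = 55$)
$\sqrt{10680 + h} = \sqrt{10680 + 55} = \sqrt{10735}$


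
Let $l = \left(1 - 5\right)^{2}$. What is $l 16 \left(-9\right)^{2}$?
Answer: $20736$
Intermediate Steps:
$l = 16$ ($l = \left(-4\right)^{2} = 16$)
$l 16 \left(-9\right)^{2} = 16 \cdot 16 \left(-9\right)^{2} = 256 \cdot 81 = 20736$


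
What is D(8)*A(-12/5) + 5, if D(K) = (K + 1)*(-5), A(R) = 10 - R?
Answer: -553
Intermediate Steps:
D(K) = -5 - 5*K (D(K) = (1 + K)*(-5) = -5 - 5*K)
D(8)*A(-12/5) + 5 = (-5 - 5*8)*(10 - (-12)/5) + 5 = (-5 - 40)*(10 - (-12)/5) + 5 = -45*(10 - 1*(-12/5)) + 5 = -45*(10 + 12/5) + 5 = -45*62/5 + 5 = -558 + 5 = -553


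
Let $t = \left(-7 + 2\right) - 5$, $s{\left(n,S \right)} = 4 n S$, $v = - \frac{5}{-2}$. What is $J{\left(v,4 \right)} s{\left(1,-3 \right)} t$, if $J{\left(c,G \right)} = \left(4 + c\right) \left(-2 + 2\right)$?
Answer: $0$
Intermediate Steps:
$v = \frac{5}{2}$ ($v = \left(-5\right) \left(- \frac{1}{2}\right) = \frac{5}{2} \approx 2.5$)
$s{\left(n,S \right)} = 4 S n$
$J{\left(c,G \right)} = 0$ ($J{\left(c,G \right)} = \left(4 + c\right) 0 = 0$)
$t = -10$ ($t = -5 - 5 = -10$)
$J{\left(v,4 \right)} s{\left(1,-3 \right)} t = 0 \cdot 4 \left(-3\right) 1 \left(-10\right) = 0 \left(-12\right) \left(-10\right) = 0 \left(-10\right) = 0$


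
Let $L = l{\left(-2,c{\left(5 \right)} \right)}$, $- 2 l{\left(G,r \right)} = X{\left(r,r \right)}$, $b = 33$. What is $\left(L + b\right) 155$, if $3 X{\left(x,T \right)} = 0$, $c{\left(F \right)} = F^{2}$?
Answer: $5115$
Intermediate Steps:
$X{\left(x,T \right)} = 0$ ($X{\left(x,T \right)} = \frac{1}{3} \cdot 0 = 0$)
$l{\left(G,r \right)} = 0$ ($l{\left(G,r \right)} = \left(- \frac{1}{2}\right) 0 = 0$)
$L = 0$
$\left(L + b\right) 155 = \left(0 + 33\right) 155 = 33 \cdot 155 = 5115$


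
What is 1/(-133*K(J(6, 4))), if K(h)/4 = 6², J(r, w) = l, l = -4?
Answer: -1/19152 ≈ -5.2214e-5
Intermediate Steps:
J(r, w) = -4
K(h) = 144 (K(h) = 4*6² = 4*36 = 144)
1/(-133*K(J(6, 4))) = 1/(-133*144) = 1/(-19152) = -1/19152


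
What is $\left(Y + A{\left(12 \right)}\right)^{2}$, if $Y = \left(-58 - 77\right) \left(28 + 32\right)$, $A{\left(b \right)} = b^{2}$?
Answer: $63297936$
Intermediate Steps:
$Y = -8100$ ($Y = \left(-135\right) 60 = -8100$)
$\left(Y + A{\left(12 \right)}\right)^{2} = \left(-8100 + 12^{2}\right)^{2} = \left(-8100 + 144\right)^{2} = \left(-7956\right)^{2} = 63297936$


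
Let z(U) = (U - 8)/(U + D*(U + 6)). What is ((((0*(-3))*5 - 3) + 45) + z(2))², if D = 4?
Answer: 505521/289 ≈ 1749.2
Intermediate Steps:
z(U) = (-8 + U)/(24 + 5*U) (z(U) = (U - 8)/(U + 4*(U + 6)) = (-8 + U)/(U + 4*(6 + U)) = (-8 + U)/(U + (24 + 4*U)) = (-8 + U)/(24 + 5*U))
((((0*(-3))*5 - 3) + 45) + z(2))² = ((((0*(-3))*5 - 3) + 45) + (-8 + 2)/(24 + 5*2))² = (((0*5 - 3) + 45) - 6/(24 + 10))² = (((0 - 3) + 45) - 6/34)² = ((-3 + 45) + (1/34)*(-6))² = (42 - 3/17)² = (711/17)² = 505521/289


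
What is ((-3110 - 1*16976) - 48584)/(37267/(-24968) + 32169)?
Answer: -3145968/1473685 ≈ -2.1348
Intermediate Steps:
((-3110 - 1*16976) - 48584)/(37267/(-24968) + 32169) = ((-3110 - 16976) - 48584)/(37267*(-1/24968) + 32169) = (-20086 - 48584)/(-37267/24968 + 32169) = -68670/803158325/24968 = -68670*24968/803158325 = -3145968/1473685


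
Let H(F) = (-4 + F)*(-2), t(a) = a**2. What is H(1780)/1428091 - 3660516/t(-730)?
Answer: -1307360703939/190257423475 ≈ -6.8715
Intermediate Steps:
H(F) = 8 - 2*F
H(1780)/1428091 - 3660516/t(-730) = (8 - 2*1780)/1428091 - 3660516/((-730)**2) = (8 - 3560)*(1/1428091) - 3660516/532900 = -3552*1/1428091 - 3660516*1/532900 = -3552/1428091 - 915129/133225 = -1307360703939/190257423475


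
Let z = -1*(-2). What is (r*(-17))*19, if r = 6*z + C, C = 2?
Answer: -4522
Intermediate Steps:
z = 2
r = 14 (r = 6*2 + 2 = 12 + 2 = 14)
(r*(-17))*19 = (14*(-17))*19 = -238*19 = -4522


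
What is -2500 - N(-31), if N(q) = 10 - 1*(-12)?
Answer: -2522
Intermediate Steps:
N(q) = 22 (N(q) = 10 + 12 = 22)
-2500 - N(-31) = -2500 - 1*22 = -2500 - 22 = -2522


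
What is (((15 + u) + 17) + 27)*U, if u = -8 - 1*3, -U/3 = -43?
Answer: 6192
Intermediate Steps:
U = 129 (U = -3*(-43) = 129)
u = -11 (u = -8 - 3 = -11)
(((15 + u) + 17) + 27)*U = (((15 - 11) + 17) + 27)*129 = ((4 + 17) + 27)*129 = (21 + 27)*129 = 48*129 = 6192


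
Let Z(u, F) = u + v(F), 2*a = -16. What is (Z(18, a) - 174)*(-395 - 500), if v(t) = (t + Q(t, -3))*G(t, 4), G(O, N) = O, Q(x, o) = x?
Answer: 25060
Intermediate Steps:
a = -8 (a = (½)*(-16) = -8)
v(t) = 2*t² (v(t) = (t + t)*t = (2*t)*t = 2*t²)
Z(u, F) = u + 2*F²
(Z(18, a) - 174)*(-395 - 500) = ((18 + 2*(-8)²) - 174)*(-395 - 500) = ((18 + 2*64) - 174)*(-895) = ((18 + 128) - 174)*(-895) = (146 - 174)*(-895) = -28*(-895) = 25060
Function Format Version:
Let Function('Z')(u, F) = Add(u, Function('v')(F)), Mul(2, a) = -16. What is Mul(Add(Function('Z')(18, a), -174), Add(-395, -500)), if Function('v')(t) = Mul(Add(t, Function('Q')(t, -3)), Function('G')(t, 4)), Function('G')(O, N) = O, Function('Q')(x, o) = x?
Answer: 25060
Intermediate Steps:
a = -8 (a = Mul(Rational(1, 2), -16) = -8)
Function('v')(t) = Mul(2, Pow(t, 2)) (Function('v')(t) = Mul(Add(t, t), t) = Mul(Mul(2, t), t) = Mul(2, Pow(t, 2)))
Function('Z')(u, F) = Add(u, Mul(2, Pow(F, 2)))
Mul(Add(Function('Z')(18, a), -174), Add(-395, -500)) = Mul(Add(Add(18, Mul(2, Pow(-8, 2))), -174), Add(-395, -500)) = Mul(Add(Add(18, Mul(2, 64)), -174), -895) = Mul(Add(Add(18, 128), -174), -895) = Mul(Add(146, -174), -895) = Mul(-28, -895) = 25060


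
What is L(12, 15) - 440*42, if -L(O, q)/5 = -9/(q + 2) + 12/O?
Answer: -314200/17 ≈ -18482.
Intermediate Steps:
L(O, q) = -60/O + 45/(2 + q) (L(O, q) = -5*(-9/(q + 2) + 12/O) = -5*(-9/(2 + q) + 12/O) = -60/O + 45/(2 + q))
L(12, 15) - 440*42 = 15*(-8 - 4*15 + 3*12)/(12*(2 + 15)) - 440*42 = 15*(1/12)*(-8 - 60 + 36)/17 - 18480 = 15*(1/12)*(1/17)*(-32) - 18480 = -40/17 - 18480 = -314200/17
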